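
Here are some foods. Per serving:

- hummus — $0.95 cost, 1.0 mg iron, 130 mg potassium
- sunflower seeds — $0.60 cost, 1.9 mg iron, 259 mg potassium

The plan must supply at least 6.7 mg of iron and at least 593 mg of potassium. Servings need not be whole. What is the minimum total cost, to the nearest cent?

At the optimum either one food covers both requirements or two foods hit both targets exactly; no other combination can be cheaper.
hummus only: max(6.7/1.0, 593/130) = 6.7 servings → $6.37.
sunflower seeds only: max(6.7/1.9, 593/259) = 3.526 servings → $2.12.
hummus + sunflower seeds with both targets exact would need a negative amount; discard.
The minimum over all feasible corners is $2.12.

$2.12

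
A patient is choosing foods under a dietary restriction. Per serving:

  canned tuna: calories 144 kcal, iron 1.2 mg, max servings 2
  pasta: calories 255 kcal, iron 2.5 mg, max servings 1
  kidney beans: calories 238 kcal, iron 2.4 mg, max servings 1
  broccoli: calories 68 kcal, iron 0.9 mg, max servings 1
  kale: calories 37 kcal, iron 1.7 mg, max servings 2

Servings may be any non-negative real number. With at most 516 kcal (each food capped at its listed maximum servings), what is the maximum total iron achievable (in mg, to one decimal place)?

Iron per kcal: kale 0.04595, broccoli 0.01324, kidney beans 0.01008, pasta 0.009804, canned tuna 0.008333.
Take 2 servings of kale: uses 74 kcal, +3.4 mg iron (running total 3.4 mg).
Take 1 serving of broccoli: uses 68 kcal, +0.9 mg iron (running total 4.3 mg).
Take 1 serving of kidney beans: uses 238 kcal, +2.4 mg iron (running total 6.7 mg).
Take 0.5333 servings of pasta: uses 136 kcal, +1.3 mg iron (running total 8.0 mg).
Greedy by best ratio exhausts the calories allowance optimally: 8.0 mg.

8.0 mg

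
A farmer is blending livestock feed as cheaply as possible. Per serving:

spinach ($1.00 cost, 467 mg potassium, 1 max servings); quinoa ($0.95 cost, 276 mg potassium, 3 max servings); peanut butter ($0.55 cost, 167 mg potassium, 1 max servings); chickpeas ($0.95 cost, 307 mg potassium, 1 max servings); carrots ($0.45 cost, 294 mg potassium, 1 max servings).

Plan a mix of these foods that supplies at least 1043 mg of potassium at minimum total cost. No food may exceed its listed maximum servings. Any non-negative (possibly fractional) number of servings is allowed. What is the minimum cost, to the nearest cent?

Cost per mg of potassium: carrots $0.0015, spinach $0.0021, chickpeas $0.0031, peanut butter $0.0033, quinoa $0.0034.
Take 1 serving of carrots: +294.0 mg potassium for $0.45 (total $0.45, still need 749.0 mg).
Take 1 serving of spinach: +467.0 mg potassium for $1.00 (total $1.45, still need 282.0 mg).
Take 0.9186 servings of chickpeas: +282.0 mg potassium for $0.87 (total $2.32, still need 0.0 mg).
Greedy by cheapest-per-mg is optimal for a single linear constraint, so the minimum cost is $2.32.

$2.32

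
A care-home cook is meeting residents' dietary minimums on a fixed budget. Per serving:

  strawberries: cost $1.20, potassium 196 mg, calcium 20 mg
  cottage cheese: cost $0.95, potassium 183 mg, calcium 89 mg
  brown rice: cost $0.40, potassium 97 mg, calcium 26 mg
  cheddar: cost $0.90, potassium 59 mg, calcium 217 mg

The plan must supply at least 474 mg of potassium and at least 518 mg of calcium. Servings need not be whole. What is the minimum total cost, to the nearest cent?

$3.23

An LP optimum is at a vertex; with two nutrient constraints at most two foods are used. Check each candidate.
strawberries only: max(474/196, 518/20) = 25.9 servings → $31.08.
cottage cheese only: max(474/183, 518/89) = 5.82 servings → $5.53.
brown rice only: max(474/97, 518/26) = 19.92 servings → $7.97.
cheddar only: max(474/59, 518/217) = 8.034 servings → $7.23.
strawberries + cottage cheese: intersection lies outside the first quadrant.
strawberries + brown rice: the both-tight solution has a negative serving — not a feasible corner.
strawberries + cheddar with both tight: 1.748 servings and 2.226 servings → $4.10.
cottage cheese + brown rice with both targets exact would need a negative amount; discard.
cottage cheese + cheddar with both tight: 2.098 servings and 1.527 servings → $3.37.
brown rice + cheddar with both tight: 3.705 servings and 1.943 servings → $3.23.
The minimum over all feasible corners is $3.23.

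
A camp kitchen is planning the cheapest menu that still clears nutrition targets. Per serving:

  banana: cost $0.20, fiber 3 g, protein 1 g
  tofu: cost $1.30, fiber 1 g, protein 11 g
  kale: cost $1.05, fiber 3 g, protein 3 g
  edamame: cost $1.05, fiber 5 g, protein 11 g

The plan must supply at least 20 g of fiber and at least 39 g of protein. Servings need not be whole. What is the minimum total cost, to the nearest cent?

$3.82

Two binding constraints pin down two serving amounts, so the optimal mix uses at most two foods. The candidates are each food alone (scaled to the tighter of fiber/protein) and each pair with both constraints tight.
banana only: max(20/3, 39/1) = 39 servings → $7.80.
tofu only: max(20/1, 39/11) = 20 servings → $26.00.
kale only: max(20/3, 39/3) = 13 servings → $13.65.
edamame only: max(20/5, 39/11) = 4 servings → $4.20.
banana + tofu with both tight: 5.656 servings and 3.031 servings → $5.07.
banana + kale: the both-tight solution has a negative serving — not a feasible corner.
banana + edamame with both tight: 0.8929 servings and 3.464 servings → $3.82.
tofu + kale with both tight: 1.9 servings and 6.033 servings → $8.80.
tofu + edamame: intersection lies outside the first quadrant.
kale + edamame with both tight: 1.389 servings and 3.167 servings → $4.78.
The minimum over all feasible corners is $3.82.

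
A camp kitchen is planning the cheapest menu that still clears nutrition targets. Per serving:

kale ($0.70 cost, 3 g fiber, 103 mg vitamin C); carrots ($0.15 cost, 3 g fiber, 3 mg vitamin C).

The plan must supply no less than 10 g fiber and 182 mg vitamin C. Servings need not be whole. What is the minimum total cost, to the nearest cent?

An LP optimum is at a vertex; with two nutrient constraints at most two foods are used. Check each candidate.
kale only: max(10/3, 182/103) = 3.333 servings → $2.33.
carrots only: max(10/3, 182/3) = 60.67 servings → $9.10.
kale + carrots with both tight: 1.72 servings and 1.613 servings → $1.45.
So the least-cost plan costs $1.45.

$1.45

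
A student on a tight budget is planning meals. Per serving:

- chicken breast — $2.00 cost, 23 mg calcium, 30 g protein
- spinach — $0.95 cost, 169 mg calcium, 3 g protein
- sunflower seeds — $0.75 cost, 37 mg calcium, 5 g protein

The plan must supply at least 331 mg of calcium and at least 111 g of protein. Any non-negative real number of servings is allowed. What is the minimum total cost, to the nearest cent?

$8.51

An LP optimum is at a vertex; with two nutrient constraints at most two foods are used. Check each candidate.
chicken breast only: max(331/23, 111/30) = 14.39 servings → $28.78.
spinach only: max(331/169, 111/3) = 37 servings → $35.15.
sunflower seeds only: max(331/37, 111/5) = 22.2 servings → $16.65.
chicken breast + spinach with both tight: 3.552 servings and 1.475 servings → $8.51.
chicken breast + sunflower seeds with both tight: 2.464 servings and 7.414 servings → $10.49.
spinach + sunflower seeds: intersection lies outside the first quadrant.
Cheapest feasible corner: $8.51.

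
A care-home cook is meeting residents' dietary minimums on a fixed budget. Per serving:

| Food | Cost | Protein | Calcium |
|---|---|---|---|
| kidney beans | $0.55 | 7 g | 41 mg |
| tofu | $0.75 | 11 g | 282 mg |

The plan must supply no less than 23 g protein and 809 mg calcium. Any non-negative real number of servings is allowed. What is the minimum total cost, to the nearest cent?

This is a tiny linear program; its minimum lies at a vertex of the feasible set. List the vertices and price them.
kidney beans only: max(23/7, 809/41) = 19.73 servings → $10.85.
tofu only: max(23/11, 809/282) = 2.869 servings → $2.15.
kidney beans + tofu: intersection lies outside the first quadrant.
Cheapest feasible corner: $2.15.

$2.15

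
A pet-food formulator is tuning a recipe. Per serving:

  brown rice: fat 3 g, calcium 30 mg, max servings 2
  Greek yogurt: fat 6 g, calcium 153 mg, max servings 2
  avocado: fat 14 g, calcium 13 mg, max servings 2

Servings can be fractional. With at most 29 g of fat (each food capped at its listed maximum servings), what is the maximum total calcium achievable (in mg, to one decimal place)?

376.2 mg

Calcium per g fat: Greek yogurt 25.5, brown rice 10, avocado 0.9286.
Take 2 servings of Greek yogurt: uses 12 g fat, +306.0 mg calcium (running total 306.0 mg).
Take 2 servings of brown rice: uses 6 g fat, +60.0 mg calcium (running total 366.0 mg).
Take 0.7857 servings of avocado: uses 11 g fat, +10.2 mg calcium (running total 376.2 mg).
Greedy by best ratio exhausts the fat allowance optimally: 376.2 mg.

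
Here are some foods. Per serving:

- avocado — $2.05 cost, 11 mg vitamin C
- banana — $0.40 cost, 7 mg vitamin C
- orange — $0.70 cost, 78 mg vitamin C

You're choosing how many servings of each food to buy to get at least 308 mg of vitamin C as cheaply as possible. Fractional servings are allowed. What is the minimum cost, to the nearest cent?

$2.76

Cost per mg of vitamin C: orange $0.0090, banana $0.0571, avocado $0.1864.
With no serving limits, use only orange: 308 mg / 78 mg = 3.949 servings × $0.70 = $2.76.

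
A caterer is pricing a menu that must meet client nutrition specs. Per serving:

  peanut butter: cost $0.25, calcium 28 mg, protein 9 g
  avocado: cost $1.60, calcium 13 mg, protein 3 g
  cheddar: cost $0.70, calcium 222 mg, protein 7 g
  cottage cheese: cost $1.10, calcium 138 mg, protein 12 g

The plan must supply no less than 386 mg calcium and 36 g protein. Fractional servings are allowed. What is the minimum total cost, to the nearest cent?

For a min-cost LP with two ≥-constraints, a basic feasible solution has at most two positive variables.
peanut butter only: max(386/28, 36/9) = 13.79 servings → $3.45.
avocado only: max(386/13, 36/3) = 29.69 servings → $47.51.
cheddar only: max(386/222, 36/7) = 5.143 servings → $3.60.
cottage cheese only: max(386/138, 36/12) = 3 servings → $3.30.
peanut butter + avocado: the both-tight solution has a negative serving — not a feasible corner.
peanut butter + cheddar with both tight: 2.936 servings and 1.368 servings → $1.69.
peanut butter + cottage cheese with both tight: 0.3709 servings and 2.722 servings → $3.09.
avocado + cheddar with both tight: 9.2 servings and 1.2 servings → $15.56.
avocado + cottage cheese with both tight: 1.302 servings and 2.674 servings → $5.03.
cheddar + cottage cheese: intersection lies outside the first quadrant.
So the least-cost plan costs $1.69.

$1.69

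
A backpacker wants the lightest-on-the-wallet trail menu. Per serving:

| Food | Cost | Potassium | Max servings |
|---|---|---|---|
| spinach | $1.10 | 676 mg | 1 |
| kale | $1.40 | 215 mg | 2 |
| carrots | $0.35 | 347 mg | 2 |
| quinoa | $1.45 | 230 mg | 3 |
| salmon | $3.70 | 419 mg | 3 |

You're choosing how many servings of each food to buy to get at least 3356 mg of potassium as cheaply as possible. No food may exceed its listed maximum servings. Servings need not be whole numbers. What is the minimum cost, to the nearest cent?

$16.60

Cost per mg of potassium: carrots $0.0010, spinach $0.0016, quinoa $0.0063, kale $0.0065, salmon $0.0088.
Take 2 servings of carrots: +694.0 mg potassium for $0.70 (total $0.70, still need 2662.0 mg).
Take 1 serving of spinach: +676.0 mg potassium for $1.10 (total $1.80, still need 1986.0 mg).
Take 3 servings of quinoa: +690.0 mg potassium for $4.35 (total $6.15, still need 1296.0 mg).
Take 2 servings of kale: +430.0 mg potassium for $2.80 (total $8.95, still need 866.0 mg).
Take 2.067 servings of salmon: +866.0 mg potassium for $7.65 (total $16.60, still need 0.0 mg).
Greedy by cheapest-per-mg is optimal for a single linear constraint, so the minimum cost is $16.60.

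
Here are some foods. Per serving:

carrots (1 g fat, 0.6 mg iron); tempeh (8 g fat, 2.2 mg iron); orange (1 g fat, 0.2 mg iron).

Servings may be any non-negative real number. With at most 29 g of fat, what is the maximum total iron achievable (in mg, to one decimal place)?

Iron per g fat: carrots 0.6, tempeh 0.275, orange 0.2.
With no serving limits, spend the whole fat allowance on carrots: 29 g / 1 g × 0.6 mg = 17.4 mg.

17.4 mg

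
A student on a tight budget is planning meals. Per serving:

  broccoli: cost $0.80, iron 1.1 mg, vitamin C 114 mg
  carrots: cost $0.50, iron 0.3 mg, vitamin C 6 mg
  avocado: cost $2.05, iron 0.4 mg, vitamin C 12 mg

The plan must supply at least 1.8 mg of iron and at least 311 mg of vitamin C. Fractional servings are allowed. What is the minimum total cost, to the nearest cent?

At the optimum either one food covers both requirements or two foods hit both targets exactly; no other combination can be cheaper.
broccoli only: max(1.8/1.1, 311/114) = 2.728 servings → $2.18.
carrots only: max(1.8/0.3, 311/6) = 51.83 servings → $25.92.
avocado only: max(1.8/0.4, 311/12) = 25.92 servings → $53.13.
broccoli + carrots: intersection lies outside the first quadrant.
broccoli + avocado: intersection lies outside the first quadrant.
carrots + avocado with both targets exact would need a negative amount; discard.
The minimum over all feasible corners is $2.18.

$2.18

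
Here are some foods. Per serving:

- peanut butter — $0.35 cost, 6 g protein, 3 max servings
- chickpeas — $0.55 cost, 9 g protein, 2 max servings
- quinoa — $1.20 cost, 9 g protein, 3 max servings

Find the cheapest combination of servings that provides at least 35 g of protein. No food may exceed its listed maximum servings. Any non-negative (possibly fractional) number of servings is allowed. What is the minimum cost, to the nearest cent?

Cost per g of protein: peanut butter $0.0583, chickpeas $0.0611, quinoa $0.1333.
Take 3 servings of peanut butter: +18.0 g protein for $1.05 (total $1.05, still need 17.0 g).
Take 1.889 servings of chickpeas: +17.0 g protein for $1.04 (total $2.09, still need 0.0 g).
Filling from the cheapest source first is optimal under one linear minimum: $2.09.

$2.09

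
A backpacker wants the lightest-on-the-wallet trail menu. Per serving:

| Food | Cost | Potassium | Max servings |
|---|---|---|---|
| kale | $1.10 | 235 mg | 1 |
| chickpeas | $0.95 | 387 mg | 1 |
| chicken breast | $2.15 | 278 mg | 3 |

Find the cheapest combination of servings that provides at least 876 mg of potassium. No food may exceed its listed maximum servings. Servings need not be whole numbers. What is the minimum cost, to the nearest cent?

Cost per mg of potassium: chickpeas $0.0025, kale $0.0047, chicken breast $0.0077.
Take 1 serving of chickpeas: +387.0 mg potassium for $0.95 (total $0.95, still need 489.0 mg).
Take 1 serving of kale: +235.0 mg potassium for $1.10 (total $2.05, still need 254.0 mg).
Take 0.9137 servings of chicken breast: +254.0 mg potassium for $1.96 (total $4.01, still need 0.0 mg).
Filling from the cheapest source first is optimal under one linear minimum: $4.01.

$4.01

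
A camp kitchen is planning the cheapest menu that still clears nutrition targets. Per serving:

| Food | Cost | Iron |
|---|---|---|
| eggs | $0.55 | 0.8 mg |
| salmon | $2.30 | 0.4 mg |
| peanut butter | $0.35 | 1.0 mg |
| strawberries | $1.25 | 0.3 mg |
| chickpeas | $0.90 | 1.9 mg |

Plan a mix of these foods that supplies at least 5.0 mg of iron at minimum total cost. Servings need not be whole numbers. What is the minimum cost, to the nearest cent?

$1.75

Cost per mg of iron: peanut butter $0.3500, chickpeas $0.4737, eggs $0.6875, strawberries $4.1667, salmon $5.7500.
With no serving limits, use only peanut butter: 5.0 mg / 1.0 mg = 5 servings × $0.35 = $1.75.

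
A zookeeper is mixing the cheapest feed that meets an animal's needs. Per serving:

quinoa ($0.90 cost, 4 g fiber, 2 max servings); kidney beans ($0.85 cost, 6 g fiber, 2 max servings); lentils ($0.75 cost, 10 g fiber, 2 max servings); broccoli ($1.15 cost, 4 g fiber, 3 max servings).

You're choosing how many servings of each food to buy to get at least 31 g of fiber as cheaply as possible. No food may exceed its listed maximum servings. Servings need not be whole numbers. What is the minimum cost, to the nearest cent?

Cost per g of fiber: lentils $0.0750, kidney beans $0.1417, quinoa $0.2250, broccoli $0.2875.
Take 2 servings of lentils: +20.0 g fiber for $1.50 (total $1.50, still need 11.0 g).
Take 1.833 servings of kidney beans: +11.0 g fiber for $1.56 (total $3.06, still need 0.0 g).
Greedy by cheapest-per-g is optimal for a single linear constraint, so the minimum cost is $3.06.

$3.06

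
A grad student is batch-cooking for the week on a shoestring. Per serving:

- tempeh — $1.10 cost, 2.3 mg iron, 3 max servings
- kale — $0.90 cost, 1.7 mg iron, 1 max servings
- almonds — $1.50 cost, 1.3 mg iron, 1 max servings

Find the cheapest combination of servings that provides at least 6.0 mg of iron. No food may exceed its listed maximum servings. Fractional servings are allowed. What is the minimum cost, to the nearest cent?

Cost per mg of iron: tempeh $0.4783, kale $0.5294, almonds $1.1538.
Take 2.609 servings of tempeh: +6.0 mg iron for $2.87 (total $2.87, still need 0.0 mg).
Filling from the cheapest source first is optimal under one linear minimum: $2.87.

$2.87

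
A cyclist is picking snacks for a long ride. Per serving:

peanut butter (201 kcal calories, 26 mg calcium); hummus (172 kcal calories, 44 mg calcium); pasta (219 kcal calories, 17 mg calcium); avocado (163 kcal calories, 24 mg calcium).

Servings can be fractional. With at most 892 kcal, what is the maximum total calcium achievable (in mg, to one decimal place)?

Calcium per kcal: hummus 0.2558, avocado 0.1472, peanut butter 0.1294, pasta 0.07763.
With no serving limits, spend the whole calories allowance on hummus: 892 kcal / 172 kcal × 44 mg = 228.2 mg.

228.2 mg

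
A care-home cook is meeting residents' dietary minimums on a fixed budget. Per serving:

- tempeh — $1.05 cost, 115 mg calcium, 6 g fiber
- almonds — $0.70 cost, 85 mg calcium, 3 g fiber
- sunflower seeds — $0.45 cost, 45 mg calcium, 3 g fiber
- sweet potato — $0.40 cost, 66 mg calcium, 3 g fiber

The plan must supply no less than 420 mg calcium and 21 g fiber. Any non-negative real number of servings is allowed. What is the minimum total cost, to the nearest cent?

$2.80

At the optimum either one food covers both requirements or two foods hit both targets exactly; no other combination can be cheaper.
tempeh only: max(420/115, 21/6) = 3.652 servings → $3.83.
almonds only: max(420/85, 21/3) = 7 servings → $4.90.
sunflower seeds only: max(420/45, 21/3) = 9.333 servings → $4.20.
sweet potato only: max(420/66, 21/3) = 7 servings → $2.80.
tempeh + almonds with both tight: 3.182 servings and 0.6364 servings → $3.79.
tempeh + sunflower seeds with both targets exact would need a negative amount; discard.
tempeh + sweet potato with both tight: 2.471 servings and 2.059 servings → $3.42.
almonds + sunflower seeds with both tight: 2.625 servings and 4.375 servings → $3.81.
almonds + sweet potato: the both-tight solution has a negative serving — not a feasible corner.
sunflower seeds + sweet potato with both tight: 2 servings and 5 servings → $2.90.
So the least-cost plan costs $2.80.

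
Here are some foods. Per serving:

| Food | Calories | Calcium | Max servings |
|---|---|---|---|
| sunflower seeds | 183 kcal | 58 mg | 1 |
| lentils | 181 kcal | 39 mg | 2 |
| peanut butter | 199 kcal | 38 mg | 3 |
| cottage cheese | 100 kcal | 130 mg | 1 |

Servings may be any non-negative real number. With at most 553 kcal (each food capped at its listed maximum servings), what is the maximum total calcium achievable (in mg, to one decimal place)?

246.2 mg

Calcium per kcal: cottage cheese 1.3, sunflower seeds 0.3169, lentils 0.2155, peanut butter 0.191.
Take 1 serving of cottage cheese: uses 100 kcal, +130.0 mg calcium (running total 130.0 mg).
Take 1 serving of sunflower seeds: uses 183 kcal, +58.0 mg calcium (running total 188.0 mg).
Take 1.492 servings of lentils: uses 270 kcal, +58.2 mg calcium (running total 246.2 mg).
Greedy by best ratio exhausts the calories allowance optimally: 246.2 mg.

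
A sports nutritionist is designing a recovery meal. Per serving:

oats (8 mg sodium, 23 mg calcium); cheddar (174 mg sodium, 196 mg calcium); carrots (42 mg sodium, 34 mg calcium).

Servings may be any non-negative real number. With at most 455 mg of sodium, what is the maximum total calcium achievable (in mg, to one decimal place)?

Calcium per mg sodium: oats 2.875, cheddar 1.126, carrots 0.8095.
With no serving limits, spend the whole sodium allowance on oats: 455 mg / 8 mg × 23 mg = 1308.1 mg.

1308.1 mg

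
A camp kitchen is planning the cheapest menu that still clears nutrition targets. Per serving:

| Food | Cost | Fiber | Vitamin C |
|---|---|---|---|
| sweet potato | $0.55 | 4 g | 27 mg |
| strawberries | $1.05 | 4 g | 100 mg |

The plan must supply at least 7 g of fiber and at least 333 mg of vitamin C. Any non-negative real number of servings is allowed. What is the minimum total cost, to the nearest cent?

$3.50

At the optimum either one food covers both requirements or two foods hit both targets exactly; no other combination can be cheaper.
sweet potato only: max(7/4, 333/27) = 12.33 servings → $6.78.
strawberries only: max(7/4, 333/100) = 3.33 servings → $3.50.
sweet potato + strawberries with both targets exact would need a negative amount; discard.
Cheapest feasible corner: $3.50.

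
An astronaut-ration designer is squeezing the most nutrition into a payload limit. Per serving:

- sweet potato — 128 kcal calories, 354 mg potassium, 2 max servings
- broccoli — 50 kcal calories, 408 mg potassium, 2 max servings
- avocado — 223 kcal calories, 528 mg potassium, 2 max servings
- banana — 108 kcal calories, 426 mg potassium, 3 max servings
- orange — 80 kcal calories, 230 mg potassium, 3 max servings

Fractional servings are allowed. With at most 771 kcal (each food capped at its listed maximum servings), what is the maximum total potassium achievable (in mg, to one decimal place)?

3079.9 mg

Potassium per kcal: broccoli 8.16, banana 3.944, orange 2.875, sweet potato 2.766, avocado 2.368.
Take 2 servings of broccoli: uses 100 kcal, +816.0 mg potassium (running total 816.0 mg).
Take 3 servings of banana: uses 324 kcal, +1278.0 mg potassium (running total 2094.0 mg).
Take 3 servings of orange: uses 240 kcal, +690.0 mg potassium (running total 2784.0 mg).
Take 0.8359 servings of sweet potato: uses 107 kcal, +295.9 mg potassium (running total 3079.9 mg).
Greedy by best ratio exhausts the calories allowance optimally: 3079.9 mg.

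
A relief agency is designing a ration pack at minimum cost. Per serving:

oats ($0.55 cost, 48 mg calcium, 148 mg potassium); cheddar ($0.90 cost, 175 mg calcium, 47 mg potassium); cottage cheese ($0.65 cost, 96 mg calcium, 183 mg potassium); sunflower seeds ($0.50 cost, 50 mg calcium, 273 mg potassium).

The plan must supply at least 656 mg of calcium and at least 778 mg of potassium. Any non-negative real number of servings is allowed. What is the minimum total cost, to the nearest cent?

$3.94

Minimising a linear cost over {calcium ≥ 656, potassium ≥ 778, servings ≥ 0} — the optimum is at a vertex, using one or two foods.
oats only: max(656/48, 778/148) = 13.67 servings → $7.52.
cheddar only: max(656/175, 778/47) = 16.55 servings → $14.90.
cottage cheese only: max(656/96, 778/183) = 6.833 servings → $4.44.
sunflower seeds only: max(656/50, 778/273) = 13.12 servings → $6.56.
oats + cheddar with both tight: 4.454 servings and 2.527 servings → $4.72.
oats + cottage cheese: intersection lies outside the first quadrant.
oats + sunflower seeds with both targets exact would need a negative amount; discard.
cheddar + cottage cheese with both tight: 1.649 servings and 3.828 servings → $3.97.
cheddar + sunflower seeds with both tight: 3.086 servings and 2.319 servings → $3.94.
cottage cheese + sunflower seeds: intersection lies outside the first quadrant.
The minimum over all feasible corners is $3.94.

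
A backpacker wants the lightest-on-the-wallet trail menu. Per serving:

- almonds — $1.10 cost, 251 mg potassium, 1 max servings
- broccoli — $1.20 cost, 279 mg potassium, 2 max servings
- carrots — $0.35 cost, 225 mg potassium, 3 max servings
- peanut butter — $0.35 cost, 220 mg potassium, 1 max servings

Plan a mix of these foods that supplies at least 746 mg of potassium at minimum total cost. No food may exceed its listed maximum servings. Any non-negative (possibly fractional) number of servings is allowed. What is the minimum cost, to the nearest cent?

Cost per mg of potassium: carrots $0.0016, peanut butter $0.0016, broccoli $0.0043, almonds $0.0044.
Take 3 servings of carrots: +675.0 mg potassium for $1.05 (total $1.05, still need 71.0 mg).
Take 0.3227 servings of peanut butter: +71.0 mg potassium for $0.11 (total $1.16, still need 0.0 mg).
Filling from the cheapest source first is optimal under one linear minimum: $1.16.

$1.16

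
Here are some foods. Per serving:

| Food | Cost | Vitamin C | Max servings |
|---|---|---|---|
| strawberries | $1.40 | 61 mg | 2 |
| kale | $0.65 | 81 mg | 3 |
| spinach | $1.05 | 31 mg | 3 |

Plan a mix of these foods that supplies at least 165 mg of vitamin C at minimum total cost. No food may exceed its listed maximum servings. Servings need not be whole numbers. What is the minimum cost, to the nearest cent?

Cost per mg of vitamin C: kale $0.0080, strawberries $0.0230, spinach $0.0339.
Take 2.037 servings of kale: +165.0 mg vitamin C for $1.32 (total $1.32, still need 0.0 mg).
Filling from the cheapest source first is optimal under one linear minimum: $1.32.

$1.32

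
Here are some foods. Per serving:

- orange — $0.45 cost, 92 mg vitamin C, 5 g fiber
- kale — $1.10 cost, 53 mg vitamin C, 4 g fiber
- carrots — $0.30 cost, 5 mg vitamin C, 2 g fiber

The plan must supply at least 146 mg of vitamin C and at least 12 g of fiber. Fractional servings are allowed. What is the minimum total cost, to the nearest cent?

Minimising a linear cost over {vitamin C ≥ 146, fiber ≥ 12, servings ≥ 0} — the optimum is at a vertex, using one or two foods.
orange only: max(146/92, 12/5) = 2.4 servings → $1.08.
kale only: max(146/53, 12/4) = 3 servings → $3.30.
carrots only: max(146/5, 12/2) = 29.2 servings → $8.76.
orange + kale: the both-tight solution has a negative serving — not a feasible corner.
orange + carrots with both tight: 1.459 servings and 2.352 servings → $1.36.
kale + carrots with both tight: 2.698 servings and 0.6047 servings → $3.15.
The minimum over all feasible corners is $1.08.

$1.08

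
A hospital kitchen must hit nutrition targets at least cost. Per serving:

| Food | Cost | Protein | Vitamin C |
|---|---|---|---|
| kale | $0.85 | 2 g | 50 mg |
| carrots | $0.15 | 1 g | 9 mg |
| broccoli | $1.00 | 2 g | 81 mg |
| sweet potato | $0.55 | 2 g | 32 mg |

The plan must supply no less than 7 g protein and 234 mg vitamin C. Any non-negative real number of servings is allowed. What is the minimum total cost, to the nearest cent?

$2.95

An LP optimum is at a vertex; with two nutrient constraints at most two foods are used. Check each candidate.
kale only: max(7/2, 234/50) = 4.68 servings → $3.98.
carrots only: max(7/1, 234/9) = 26 servings → $3.90.
broccoli only: max(7/2, 234/81) = 3.5 servings → $3.50.
sweet potato only: max(7/2, 234/32) = 7.312 servings → $4.02.
kale + carrots with both targets exact would need a negative amount; discard.
kale + broccoli with both tight: 1.597 servings and 1.903 servings → $3.26.
kale + sweet potato: intersection lies outside the first quadrant.
carrots + broccoli with both tight: 1.571 servings and 2.714 servings → $2.95.
carrots + sweet potato with both targets exact would need a negative amount; discard.
broccoli + sweet potato with both tight: 2.49 servings and 1.01 servings → $3.05.
So the least-cost plan costs $2.95.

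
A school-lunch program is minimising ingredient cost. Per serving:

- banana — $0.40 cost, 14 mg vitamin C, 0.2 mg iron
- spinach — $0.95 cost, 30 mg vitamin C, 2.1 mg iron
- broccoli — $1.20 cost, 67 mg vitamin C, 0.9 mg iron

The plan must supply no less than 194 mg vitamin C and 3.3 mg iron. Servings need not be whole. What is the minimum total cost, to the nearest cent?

Compare the cost at each extreme point of the feasible region.
banana only: max(194/14, 3.3/0.2) = 16.5 servings → $6.60.
spinach only: max(194/30, 3.3/2.1) = 6.467 servings → $6.14.
broccoli only: max(194/67, 3.3/0.9) = 3.667 servings → $4.40.
banana + spinach with both tight: 13.18 servings and 0.3162 servings → $5.57.
banana + broccoli: intersection lies outside the first quadrant.
spinach + broccoli with both tight: 0.409 servings and 2.712 servings → $3.64.
So the least-cost plan costs $3.64.

$3.64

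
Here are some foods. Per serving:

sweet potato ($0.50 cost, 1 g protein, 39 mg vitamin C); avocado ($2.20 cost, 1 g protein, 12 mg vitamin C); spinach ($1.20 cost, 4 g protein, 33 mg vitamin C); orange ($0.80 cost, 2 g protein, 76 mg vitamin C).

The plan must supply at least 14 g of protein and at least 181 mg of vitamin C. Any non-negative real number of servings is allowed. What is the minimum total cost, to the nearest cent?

$4.42

Two binding constraints pin down two serving amounts, so the optimal mix uses at most two foods. The candidates are each food alone (scaled to the tighter of protein/vitamin C) and each pair with both constraints tight.
sweet potato only: max(14/1, 181/39) = 14 servings → $7.00.
avocado only: max(14/1, 181/12) = 15.08 servings → $33.18.
spinach only: max(14/4, 181/33) = 5.485 servings → $6.58.
orange only: max(14/2, 181/76) = 7 servings → $5.60.
sweet potato + avocado with both tight: 0.4815 servings and 13.52 servings → $29.98.
sweet potato + spinach with both tight: 2.13 servings and 2.967 servings → $4.63.
sweet potato + orange: the both-tight solution has a negative serving — not a feasible corner.
avocado + spinach: intersection lies outside the first quadrant.
avocado + orange with both tight: 13.5 servings and 0.25 servings → $29.90.
spinach + orange with both tight: 2.95 servings and 1.101 servings → $4.42.
Cheapest feasible corner: $4.42.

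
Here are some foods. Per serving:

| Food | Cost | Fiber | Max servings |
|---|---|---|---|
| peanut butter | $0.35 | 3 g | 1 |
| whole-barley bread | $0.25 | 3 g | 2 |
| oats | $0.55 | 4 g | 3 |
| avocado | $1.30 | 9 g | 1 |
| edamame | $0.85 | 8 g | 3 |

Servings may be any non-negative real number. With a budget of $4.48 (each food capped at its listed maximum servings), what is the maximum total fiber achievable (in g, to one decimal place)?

Fiber per dollar: whole-barley bread 12, edamame 9.412, peanut butter 8.571, oats 7.273, avocado 6.923.
Take 2 servings of whole-barley bread: spends $0.50, +6.0 g fiber (running total 6.0 g).
Take 3 servings of edamame: spends $2.55, +24.0 g fiber (running total 30.0 g).
Take 1 serving of peanut butter: spends $0.35, +3.0 g fiber (running total 33.0 g).
Take 1.964 servings of oats: spends $1.08, +7.9 g fiber (running total 40.9 g).
Filling greedily by fiber-per-dollar is optimal for one linear limit, giving 40.9 g.

40.9 g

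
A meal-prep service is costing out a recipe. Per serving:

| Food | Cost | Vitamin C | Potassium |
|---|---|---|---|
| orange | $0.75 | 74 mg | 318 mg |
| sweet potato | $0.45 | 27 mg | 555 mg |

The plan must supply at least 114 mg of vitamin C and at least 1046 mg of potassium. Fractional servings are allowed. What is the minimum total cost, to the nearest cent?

$1.38

orange only: max(114/74, 1046/318) = 3.289 servings → $2.47.
sweet potato only: max(114/27, 1046/555) = 4.222 servings → $1.90.
orange + sweet potato with both tight: 1.078 servings and 1.267 servings → $1.38.
So the least-cost plan costs $1.38.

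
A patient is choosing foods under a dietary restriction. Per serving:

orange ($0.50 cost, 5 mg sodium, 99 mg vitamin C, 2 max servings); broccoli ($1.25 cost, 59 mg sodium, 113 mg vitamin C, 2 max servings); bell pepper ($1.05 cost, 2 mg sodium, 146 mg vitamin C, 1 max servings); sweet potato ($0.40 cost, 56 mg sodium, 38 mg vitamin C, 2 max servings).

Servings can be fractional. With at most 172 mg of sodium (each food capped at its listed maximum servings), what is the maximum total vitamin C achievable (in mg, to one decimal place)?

Vitamin C per mg sodium: bell pepper 73, orange 19.8, broccoli 1.915, sweet potato 0.6786.
Take 1 serving of bell pepper: uses 2 mg sodium, +146.0 mg vitamin C (running total 146.0 mg).
Take 2 servings of orange: uses 10 mg sodium, +198.0 mg vitamin C (running total 344.0 mg).
Take 2 servings of broccoli: uses 118 mg sodium, +226.0 mg vitamin C (running total 570.0 mg).
Take 0.75 servings of sweet potato: uses 42 mg sodium, +28.5 mg vitamin C (running total 598.5 mg).
Filling greedily by vitamin C-per-mg sodium is optimal for one linear limit, giving 598.5 mg.

598.5 mg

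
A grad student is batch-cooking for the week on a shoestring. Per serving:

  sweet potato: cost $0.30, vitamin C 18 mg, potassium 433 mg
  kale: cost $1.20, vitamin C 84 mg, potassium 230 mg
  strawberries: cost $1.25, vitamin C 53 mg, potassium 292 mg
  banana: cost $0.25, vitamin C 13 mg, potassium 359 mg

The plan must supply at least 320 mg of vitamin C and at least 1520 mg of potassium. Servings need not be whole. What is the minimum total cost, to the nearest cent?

An LP optimum is at a vertex; with two nutrient constraints at most two foods are used. Check each candidate.
sweet potato only: max(320/18, 1520/433) = 17.78 servings → $5.33.
kale only: max(320/84, 1520/230) = 6.609 servings → $7.93.
strawberries only: max(320/53, 1520/292) = 6.038 servings → $7.55.
banana only: max(320/13, 1520/359) = 24.62 servings → $6.15.
sweet potato + kale with both tight: 1.678 servings and 3.45 servings → $4.64.
sweet potato + strawberries with both targets exact would need a negative amount; discard.
sweet potato + banana with both targets exact would need a negative amount; discard.
kale + strawberries with both tight: 1.044 servings and 4.383 servings → $6.73.
kale + banana with both tight: 3.501 servings and 1.991 servings → $4.70.
strawberries + banana: the both-tight solution has a negative serving — not a feasible corner.
The minimum over all feasible corners is $4.64.

$4.64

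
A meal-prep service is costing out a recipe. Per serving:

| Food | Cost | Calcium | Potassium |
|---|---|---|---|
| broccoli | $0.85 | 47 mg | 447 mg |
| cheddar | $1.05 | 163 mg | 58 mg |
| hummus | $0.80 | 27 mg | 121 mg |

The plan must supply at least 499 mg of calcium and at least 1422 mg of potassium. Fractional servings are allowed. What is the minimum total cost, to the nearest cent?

For a min-cost LP with two ≥-constraints, a basic feasible solution has at most two positive variables.
broccoli only: max(499/47, 1422/447) = 10.62 servings → $9.02.
cheddar only: max(499/163, 1422/58) = 24.52 servings → $25.74.
hummus only: max(499/27, 1422/121) = 18.48 servings → $14.79.
broccoli + cheddar with both tight: 2.892 servings and 2.227 servings → $4.80.
broccoli + hummus: the both-tight solution has a negative serving — not a feasible corner.
cheddar + hummus with both tight: 1.211 servings and 11.17 servings → $10.21.
The minimum over all feasible corners is $4.80.

$4.80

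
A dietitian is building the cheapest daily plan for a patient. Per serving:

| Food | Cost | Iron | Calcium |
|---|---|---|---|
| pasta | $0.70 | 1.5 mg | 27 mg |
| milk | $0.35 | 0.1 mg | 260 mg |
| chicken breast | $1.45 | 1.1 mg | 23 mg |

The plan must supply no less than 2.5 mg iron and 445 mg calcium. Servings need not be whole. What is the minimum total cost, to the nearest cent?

At the optimum either one food covers both requirements or two foods hit both targets exactly; no other combination can be cheaper.
pasta only: max(2.5/1.5, 445/27) = 16.48 servings → $11.54.
milk only: max(2.5/0.1, 445/260) = 25 servings → $8.75.
chicken breast only: max(2.5/1.1, 445/23) = 19.35 servings → $28.05.
pasta + milk with both tight: 1.563 servings and 1.549 servings → $1.64.
pasta + chicken breast with both targets exact would need a negative amount; discard.
milk + chicken breast with both tight: 1.523 servings and 2.134 servings → $3.63.
The minimum over all feasible corners is $1.64.

$1.64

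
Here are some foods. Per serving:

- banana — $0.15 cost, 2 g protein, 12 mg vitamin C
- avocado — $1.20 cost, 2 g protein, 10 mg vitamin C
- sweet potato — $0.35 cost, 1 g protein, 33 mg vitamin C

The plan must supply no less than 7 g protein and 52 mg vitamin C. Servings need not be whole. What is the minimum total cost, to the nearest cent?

$0.63

A basic optimal solution has at most two foods positive. Try each food alone and each pair with both targets met exactly.
banana only: max(7/2, 52/12) = 4.333 servings → $0.65.
avocado only: max(7/2, 52/10) = 5.2 servings → $6.24.
sweet potato only: max(7/1, 52/33) = 7 servings → $2.45.
banana + avocado: intersection lies outside the first quadrant.
banana + sweet potato with both tight: 3.315 servings and 0.3704 servings → $0.63.
avocado + sweet potato with both tight: 3.196 servings and 0.6071 servings → $4.05.
So the least-cost plan costs $0.63.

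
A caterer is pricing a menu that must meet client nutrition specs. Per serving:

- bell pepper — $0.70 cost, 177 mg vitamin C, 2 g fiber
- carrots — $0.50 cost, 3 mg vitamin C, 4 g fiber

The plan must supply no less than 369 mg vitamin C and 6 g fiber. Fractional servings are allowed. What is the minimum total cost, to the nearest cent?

$1.68

This is a tiny linear program; its minimum lies at a vertex of the feasible set. List the vertices and price them.
bell pepper only: max(369/177, 6/2) = 3 servings → $2.10.
carrots only: max(369/3, 6/4) = 123 servings → $61.50.
bell pepper + carrots with both tight: 2.077 servings and 0.4615 servings → $1.68.
The minimum over all feasible corners is $1.68.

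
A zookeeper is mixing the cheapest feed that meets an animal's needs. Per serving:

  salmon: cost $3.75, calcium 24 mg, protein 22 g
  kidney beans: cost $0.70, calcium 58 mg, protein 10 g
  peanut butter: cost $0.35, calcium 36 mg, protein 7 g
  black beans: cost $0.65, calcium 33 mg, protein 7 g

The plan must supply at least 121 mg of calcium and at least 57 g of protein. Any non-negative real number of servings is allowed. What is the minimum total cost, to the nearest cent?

$2.85

At the optimum either one food covers both requirements or two foods hit both targets exactly; no other combination can be cheaper.
salmon only: max(121/24, 57/22) = 5.042 servings → $18.91.
kidney beans only: max(121/58, 57/10) = 5.7 servings → $3.99.
peanut butter only: max(121/36, 57/7) = 8.143 servings → $2.85.
black beans only: max(121/33, 57/7) = 8.143 servings → $5.29.
salmon + kidney beans with both tight: 2.023 servings and 1.249 servings → $8.46.
salmon + peanut butter with both tight: 1.931 servings and 2.074 servings → $7.97.
salmon + black beans with both tight: 1.853 servings and 2.319 servings → $8.46.
kidney beans + peanut butter with both targets exact would need a negative amount; discard.
kidney beans + black beans: the both-tight solution has a negative serving — not a feasible corner.
peanut butter + black beans: the both-tight solution has a negative serving — not a feasible corner.
Cheapest feasible corner: $2.85.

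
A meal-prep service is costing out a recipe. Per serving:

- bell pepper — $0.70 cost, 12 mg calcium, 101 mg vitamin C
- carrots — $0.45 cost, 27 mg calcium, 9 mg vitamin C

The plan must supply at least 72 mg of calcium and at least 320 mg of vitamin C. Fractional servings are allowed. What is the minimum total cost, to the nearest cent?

bell pepper only: max(72/12, 320/101) = 6 servings → $4.20.
carrots only: max(72/27, 320/9) = 35.56 servings → $16.00.
bell pepper + carrots with both tight: 3.052 servings and 1.31 servings → $2.73.
The minimum over all feasible corners is $2.73.

$2.73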